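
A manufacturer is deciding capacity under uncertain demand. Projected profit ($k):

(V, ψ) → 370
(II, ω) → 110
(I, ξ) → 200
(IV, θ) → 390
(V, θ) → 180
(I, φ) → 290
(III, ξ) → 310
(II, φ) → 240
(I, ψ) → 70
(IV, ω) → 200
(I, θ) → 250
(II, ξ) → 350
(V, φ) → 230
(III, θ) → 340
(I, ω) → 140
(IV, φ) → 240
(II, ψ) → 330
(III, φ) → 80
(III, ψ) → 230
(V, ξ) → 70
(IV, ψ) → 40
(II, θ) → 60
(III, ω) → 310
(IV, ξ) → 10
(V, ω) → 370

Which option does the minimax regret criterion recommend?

III

Column bests: θ=390, φ=290, ψ=370, ω=370, ξ=350.
I regrets: 140, 0, 300, 230, 150 → max 300
II regrets: 330, 50, 40, 260, 0 → max 330
III regrets: 50, 210, 140, 60, 40 → max 210
IV regrets: 0, 50, 330, 170, 340 → max 340
V regrets: 210, 60, 0, 0, 280 → max 280
Smallest max regret = 210 → III.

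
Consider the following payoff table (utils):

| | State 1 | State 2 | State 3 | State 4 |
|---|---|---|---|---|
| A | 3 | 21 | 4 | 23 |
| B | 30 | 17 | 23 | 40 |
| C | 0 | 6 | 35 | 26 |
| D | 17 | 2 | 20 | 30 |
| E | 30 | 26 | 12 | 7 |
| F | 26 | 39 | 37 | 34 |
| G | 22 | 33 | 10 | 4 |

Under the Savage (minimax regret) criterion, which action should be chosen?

Column bests: State 1=30, State 2=39, State 3=37, State 4=40.
A regrets: 27, 18, 33, 17 → max 33
B regrets: 0, 22, 14, 0 → max 22
C regrets: 30, 33, 2, 14 → max 33
D regrets: 13, 37, 17, 10 → max 37
E regrets: 0, 13, 25, 33 → max 33
F regrets: 4, 0, 0, 6 → max 6
G regrets: 8, 6, 27, 36 → max 36
Smallest max regret = 6 → F.

F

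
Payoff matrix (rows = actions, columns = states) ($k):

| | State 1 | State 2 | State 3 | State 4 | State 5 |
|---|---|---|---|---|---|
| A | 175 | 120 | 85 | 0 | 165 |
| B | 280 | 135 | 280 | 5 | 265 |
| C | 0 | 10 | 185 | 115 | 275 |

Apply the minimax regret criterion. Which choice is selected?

B

Column bests: State 1=280, State 2=135, State 3=280, State 4=115, State 5=275.
A regrets: 105, 15, 195, 115, 110 → max 195
B regrets: 0, 0, 0, 110, 10 → max 110
C regrets: 280, 125, 95, 0, 0 → max 280
Smallest max regret = 110 → B.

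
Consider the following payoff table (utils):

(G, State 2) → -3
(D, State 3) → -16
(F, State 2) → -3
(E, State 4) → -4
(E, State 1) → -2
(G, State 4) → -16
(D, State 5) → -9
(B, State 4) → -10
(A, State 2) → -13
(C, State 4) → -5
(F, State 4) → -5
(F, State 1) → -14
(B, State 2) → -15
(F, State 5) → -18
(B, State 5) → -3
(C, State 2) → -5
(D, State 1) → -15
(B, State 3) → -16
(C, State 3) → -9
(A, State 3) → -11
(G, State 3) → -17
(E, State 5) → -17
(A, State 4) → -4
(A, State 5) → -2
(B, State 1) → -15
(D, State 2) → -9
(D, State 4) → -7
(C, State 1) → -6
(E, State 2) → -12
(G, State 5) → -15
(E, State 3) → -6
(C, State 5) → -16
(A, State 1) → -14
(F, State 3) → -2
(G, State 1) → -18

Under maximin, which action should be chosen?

Row minima: A=-14, B=-16, C=-16, D=-16, E=-17, F=-18, G=-18
Best worst-case = -14 → A.

A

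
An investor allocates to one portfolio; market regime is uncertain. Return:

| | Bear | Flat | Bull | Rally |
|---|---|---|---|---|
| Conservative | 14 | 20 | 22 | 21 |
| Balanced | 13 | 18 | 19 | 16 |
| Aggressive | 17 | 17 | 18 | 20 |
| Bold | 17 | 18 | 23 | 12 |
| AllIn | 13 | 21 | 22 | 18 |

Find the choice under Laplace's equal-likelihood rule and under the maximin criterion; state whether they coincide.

laplace → Conservative; maximin → Aggressive (disagree)

Row averages: Conservative=19.25, Balanced=16.5, Aggressive=18, Bold=17.5, AllIn=18.5
Highest average = 19.25 → Conservative.
Row minima: Conservative=14, Balanced=13, Aggressive=17, Bold=12, AllIn=13
Best worst-case = 17 → Aggressive.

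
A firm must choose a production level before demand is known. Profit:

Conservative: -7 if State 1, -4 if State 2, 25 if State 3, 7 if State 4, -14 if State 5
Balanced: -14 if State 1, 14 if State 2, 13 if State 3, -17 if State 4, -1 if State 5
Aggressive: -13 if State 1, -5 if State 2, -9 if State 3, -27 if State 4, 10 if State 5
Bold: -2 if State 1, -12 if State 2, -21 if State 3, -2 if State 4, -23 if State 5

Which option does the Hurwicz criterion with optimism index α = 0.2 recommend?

Conservative

Conservative: 0.2·25 + 0.8·(-14) = -6.2
Balanced: 0.2·14 + 0.8·(-17) = -10.8
Aggressive: 0.2·10 + 0.8·(-27) = -19.6
Bold: 0.2·(-2) + 0.8·(-23) = -18.8
Highest Hurwicz score = -6.2 → Conservative.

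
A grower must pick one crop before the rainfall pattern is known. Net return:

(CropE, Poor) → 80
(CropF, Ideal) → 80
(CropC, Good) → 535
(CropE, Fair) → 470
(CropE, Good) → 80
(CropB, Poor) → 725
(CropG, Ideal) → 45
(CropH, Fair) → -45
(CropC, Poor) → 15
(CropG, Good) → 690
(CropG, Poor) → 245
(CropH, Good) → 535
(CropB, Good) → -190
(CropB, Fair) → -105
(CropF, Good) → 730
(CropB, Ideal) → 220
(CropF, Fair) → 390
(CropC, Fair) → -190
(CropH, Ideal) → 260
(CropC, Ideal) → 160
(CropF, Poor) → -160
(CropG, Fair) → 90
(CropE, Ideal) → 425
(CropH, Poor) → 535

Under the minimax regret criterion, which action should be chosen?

Column bests: Poor=725, Fair=470, Good=730, Ideal=425.
CropC regrets: 710, 660, 195, 265 → max 710
CropG regrets: 480, 380, 40, 380 → max 480
CropF regrets: 885, 80, 0, 345 → max 885
CropB regrets: 0, 575, 920, 205 → max 920
CropH regrets: 190, 515, 195, 165 → max 515
CropE regrets: 645, 0, 650, 0 → max 650
Smallest max regret = 480 → CropG.

CropG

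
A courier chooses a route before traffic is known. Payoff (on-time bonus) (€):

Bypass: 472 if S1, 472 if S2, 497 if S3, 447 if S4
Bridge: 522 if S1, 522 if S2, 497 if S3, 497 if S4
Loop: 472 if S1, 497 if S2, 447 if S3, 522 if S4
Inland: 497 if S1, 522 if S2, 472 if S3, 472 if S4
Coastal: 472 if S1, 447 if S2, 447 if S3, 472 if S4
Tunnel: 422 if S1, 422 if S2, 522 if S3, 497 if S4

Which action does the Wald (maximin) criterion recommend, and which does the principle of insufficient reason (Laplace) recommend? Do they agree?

maximin → Bridge; laplace → Bridge (agree)

Row minima: Bypass=447, Bridge=497, Loop=447, Inland=472, Coastal=447, Tunnel=422
Best worst-case = 497 → Bridge.
Row averages: Bypass=472, Bridge=509.5, Loop=484.5, Inland=490.75, Coastal=459.5, Tunnel=465.75
Highest average = 509.5 → Bridge.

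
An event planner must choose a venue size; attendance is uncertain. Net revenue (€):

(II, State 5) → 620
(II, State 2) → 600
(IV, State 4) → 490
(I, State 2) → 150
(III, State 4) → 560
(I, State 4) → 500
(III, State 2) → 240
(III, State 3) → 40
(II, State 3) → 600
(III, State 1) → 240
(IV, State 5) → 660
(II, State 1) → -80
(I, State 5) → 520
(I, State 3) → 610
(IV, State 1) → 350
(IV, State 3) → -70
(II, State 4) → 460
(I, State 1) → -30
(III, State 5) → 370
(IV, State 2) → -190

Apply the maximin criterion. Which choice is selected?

III

Row minima: I=-30, II=-80, III=40, IV=-190
Best worst-case = 40 → III.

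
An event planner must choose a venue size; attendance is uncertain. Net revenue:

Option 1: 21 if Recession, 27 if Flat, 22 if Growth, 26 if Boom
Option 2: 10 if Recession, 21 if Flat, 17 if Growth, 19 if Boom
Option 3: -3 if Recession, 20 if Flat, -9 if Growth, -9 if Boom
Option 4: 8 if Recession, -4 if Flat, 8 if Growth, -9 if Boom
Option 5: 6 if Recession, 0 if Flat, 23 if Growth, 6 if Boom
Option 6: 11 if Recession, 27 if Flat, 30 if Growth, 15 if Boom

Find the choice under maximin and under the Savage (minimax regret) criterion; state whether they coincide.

maximin → Option 1; minimax regret → Option 1 (agree)

Row minima: Option 1=21, Option 2=10, Option 3=-9, Option 4=-9, Option 5=0, Option 6=11
Best worst-case = 21 → Option 1.
Column bests: Recession=21, Flat=27, Growth=30, Boom=26.
Option 1 regrets: 0, 0, 8, 0 → max 8
Option 2 regrets: 11, 6, 13, 7 → max 13
Option 3 regrets: 24, 7, 39, 35 → max 39
Option 4 regrets: 13, 31, 22, 35 → max 35
Option 5 regrets: 15, 27, 7, 20 → max 27
Option 6 regrets: 10, 0, 0, 11 → max 11
Smallest max regret = 8 → Option 1.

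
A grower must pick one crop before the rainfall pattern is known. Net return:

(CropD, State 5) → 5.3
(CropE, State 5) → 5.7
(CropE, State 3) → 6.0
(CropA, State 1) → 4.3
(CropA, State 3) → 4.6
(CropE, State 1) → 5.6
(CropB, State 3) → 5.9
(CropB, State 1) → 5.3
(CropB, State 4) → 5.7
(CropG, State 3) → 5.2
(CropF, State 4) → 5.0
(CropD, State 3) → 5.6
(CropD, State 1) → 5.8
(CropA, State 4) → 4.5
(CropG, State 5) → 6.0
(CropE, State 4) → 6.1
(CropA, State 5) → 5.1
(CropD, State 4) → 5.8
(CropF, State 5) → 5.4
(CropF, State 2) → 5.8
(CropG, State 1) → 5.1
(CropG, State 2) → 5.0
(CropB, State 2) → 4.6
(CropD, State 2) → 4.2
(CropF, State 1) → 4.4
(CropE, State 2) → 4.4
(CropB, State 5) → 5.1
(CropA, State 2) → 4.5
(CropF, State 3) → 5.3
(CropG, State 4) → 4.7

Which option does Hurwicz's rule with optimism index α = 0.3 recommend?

CropG: 0.3·6.0 + 0.7·4.7 = 5.09
CropA: 0.3·5.1 + 0.7·4.3 = 4.54
CropD: 0.3·5.8 + 0.7·4.2 = 4.68
CropF: 0.3·5.8 + 0.7·4.4 = 4.82
CropB: 0.3·5.9 + 0.7·4.6 = 4.99
CropE: 0.3·6.1 + 0.7·4.4 = 4.91
Highest Hurwicz score = 5.09 → CropG.

CropG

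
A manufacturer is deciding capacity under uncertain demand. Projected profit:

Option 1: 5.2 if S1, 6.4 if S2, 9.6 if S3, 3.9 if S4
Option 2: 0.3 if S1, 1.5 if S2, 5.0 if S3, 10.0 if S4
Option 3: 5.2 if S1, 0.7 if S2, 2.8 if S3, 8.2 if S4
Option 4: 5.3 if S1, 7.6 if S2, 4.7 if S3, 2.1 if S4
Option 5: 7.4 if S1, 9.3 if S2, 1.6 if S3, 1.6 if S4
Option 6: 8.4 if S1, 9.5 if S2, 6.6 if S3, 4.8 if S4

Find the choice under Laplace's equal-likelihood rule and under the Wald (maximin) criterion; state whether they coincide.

Row averages: Option 1=6.275, Option 2=4.2, Option 3=4.225, Option 4=4.925, Option 5=4.975, Option 6=7.325
Highest average = 7.325 → Option 6.
Row minima: Option 1=3.9, Option 2=0.3, Option 3=0.7, Option 4=2.1, Option 5=1.6, Option 6=4.8
Best worst-case = 4.8 → Option 6.

laplace → Option 6; maximin → Option 6 (agree)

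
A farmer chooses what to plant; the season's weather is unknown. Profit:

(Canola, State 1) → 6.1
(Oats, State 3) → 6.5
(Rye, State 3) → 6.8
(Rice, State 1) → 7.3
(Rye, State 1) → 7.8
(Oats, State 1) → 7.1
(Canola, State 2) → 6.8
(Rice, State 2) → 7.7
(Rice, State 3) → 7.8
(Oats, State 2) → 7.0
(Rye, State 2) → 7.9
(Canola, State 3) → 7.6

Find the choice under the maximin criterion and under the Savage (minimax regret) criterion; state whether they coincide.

Row minima: Oats=6.5, Canola=6.1, Rye=6.8, Rice=7.3
Best worst-case = 7.3 → Rice.
Column bests: State 1=7.8, State 2=7.9, State 3=7.8.
Oats regrets: 0.7, 0.9, 1.3 → max 1.3
Canola regrets: 1.7, 1.1, 0.2 → max 1.7
Rye regrets: 0.0, 0.0, 1.0 → max 1.0
Rice regrets: 0.5, 0.2, 0.0 → max 0.5
Smallest max regret = 0.5 → Rice.

maximin → Rice; minimax regret → Rice (agree)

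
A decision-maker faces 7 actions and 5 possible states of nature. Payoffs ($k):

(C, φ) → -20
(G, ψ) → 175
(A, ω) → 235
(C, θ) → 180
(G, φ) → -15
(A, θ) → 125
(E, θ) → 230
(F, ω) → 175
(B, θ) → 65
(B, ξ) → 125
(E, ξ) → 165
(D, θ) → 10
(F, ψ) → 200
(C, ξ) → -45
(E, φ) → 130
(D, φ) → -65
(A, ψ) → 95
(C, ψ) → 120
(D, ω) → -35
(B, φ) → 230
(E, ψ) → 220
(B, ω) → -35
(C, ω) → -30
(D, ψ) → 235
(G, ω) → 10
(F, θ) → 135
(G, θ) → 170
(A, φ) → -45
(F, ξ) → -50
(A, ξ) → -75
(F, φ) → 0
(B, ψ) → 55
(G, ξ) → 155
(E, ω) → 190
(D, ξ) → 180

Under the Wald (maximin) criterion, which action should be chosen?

Row minima: A=-75, B=-35, C=-45, D=-65, E=130, F=-50, G=-15
Best worst-case = 130 → E.

E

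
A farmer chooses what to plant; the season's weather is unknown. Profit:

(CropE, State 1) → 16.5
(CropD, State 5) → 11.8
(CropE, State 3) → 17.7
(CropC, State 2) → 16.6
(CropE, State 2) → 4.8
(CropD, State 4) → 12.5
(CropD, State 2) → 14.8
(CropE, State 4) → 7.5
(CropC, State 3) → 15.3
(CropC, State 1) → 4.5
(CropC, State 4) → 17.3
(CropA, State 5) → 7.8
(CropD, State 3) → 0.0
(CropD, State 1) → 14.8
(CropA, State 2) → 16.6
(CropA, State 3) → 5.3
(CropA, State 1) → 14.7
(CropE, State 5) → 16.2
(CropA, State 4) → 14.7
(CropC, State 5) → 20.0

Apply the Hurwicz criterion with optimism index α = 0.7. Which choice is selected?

CropC

CropA: 0.7·16.6 + 0.3·5.3 = 13.21
CropC: 0.7·20.0 + 0.3·4.5 = 15.35
CropE: 0.7·17.7 + 0.3·4.8 = 13.83
CropD: 0.7·14.8 + 0.3·0.0 = 10.36
Highest Hurwicz score = 15.35 → CropC.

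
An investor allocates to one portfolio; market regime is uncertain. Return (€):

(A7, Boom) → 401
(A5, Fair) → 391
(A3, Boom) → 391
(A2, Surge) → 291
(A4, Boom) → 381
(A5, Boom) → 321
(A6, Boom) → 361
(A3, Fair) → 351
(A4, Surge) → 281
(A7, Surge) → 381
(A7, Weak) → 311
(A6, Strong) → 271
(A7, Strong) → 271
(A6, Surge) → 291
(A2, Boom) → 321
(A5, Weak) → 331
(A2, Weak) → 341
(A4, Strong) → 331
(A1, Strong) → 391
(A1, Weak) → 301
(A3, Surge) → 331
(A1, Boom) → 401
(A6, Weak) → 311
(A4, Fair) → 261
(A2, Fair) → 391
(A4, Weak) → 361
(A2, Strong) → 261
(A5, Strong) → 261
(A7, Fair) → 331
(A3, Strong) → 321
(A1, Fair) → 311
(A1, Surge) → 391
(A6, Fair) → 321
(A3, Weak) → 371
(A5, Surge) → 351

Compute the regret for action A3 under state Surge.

60

Best payoff under Surge is 391.
Regret = 391 − 331 = 60.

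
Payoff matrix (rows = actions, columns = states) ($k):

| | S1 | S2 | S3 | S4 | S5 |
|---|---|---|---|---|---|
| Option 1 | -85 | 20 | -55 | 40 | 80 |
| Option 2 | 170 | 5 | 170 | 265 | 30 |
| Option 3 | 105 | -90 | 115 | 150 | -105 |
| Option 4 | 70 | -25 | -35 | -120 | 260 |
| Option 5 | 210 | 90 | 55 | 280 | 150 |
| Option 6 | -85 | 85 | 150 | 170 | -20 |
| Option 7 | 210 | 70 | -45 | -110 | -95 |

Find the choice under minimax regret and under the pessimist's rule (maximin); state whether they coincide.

Column bests: S1=210, S2=90, S3=170, S4=280, S5=260.
Option 1 regrets: 295, 70, 225, 240, 180 → max 295
Option 2 regrets: 40, 85, 0, 15, 230 → max 230
Option 3 regrets: 105, 180, 55, 130, 365 → max 365
Option 4 regrets: 140, 115, 205, 400, 0 → max 400
Option 5 regrets: 0, 0, 115, 0, 110 → max 115
Option 6 regrets: 295, 5, 20, 110, 280 → max 295
Option 7 regrets: 0, 20, 215, 390, 355 → max 390
Smallest max regret = 115 → Option 5.
Row minima: Option 1=-85, Option 2=5, Option 3=-105, Option 4=-120, Option 5=55, Option 6=-85, Option 7=-110
Best worst-case = 55 → Option 5.

minimax regret → Option 5; maximin → Option 5 (agree)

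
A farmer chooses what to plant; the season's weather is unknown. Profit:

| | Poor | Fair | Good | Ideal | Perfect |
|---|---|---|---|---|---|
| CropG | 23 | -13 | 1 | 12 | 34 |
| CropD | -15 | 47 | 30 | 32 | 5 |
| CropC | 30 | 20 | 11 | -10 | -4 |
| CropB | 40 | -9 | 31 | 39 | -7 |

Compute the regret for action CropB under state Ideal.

0

Best payoff under Ideal is 39.
Regret = 39 − 39 = 0.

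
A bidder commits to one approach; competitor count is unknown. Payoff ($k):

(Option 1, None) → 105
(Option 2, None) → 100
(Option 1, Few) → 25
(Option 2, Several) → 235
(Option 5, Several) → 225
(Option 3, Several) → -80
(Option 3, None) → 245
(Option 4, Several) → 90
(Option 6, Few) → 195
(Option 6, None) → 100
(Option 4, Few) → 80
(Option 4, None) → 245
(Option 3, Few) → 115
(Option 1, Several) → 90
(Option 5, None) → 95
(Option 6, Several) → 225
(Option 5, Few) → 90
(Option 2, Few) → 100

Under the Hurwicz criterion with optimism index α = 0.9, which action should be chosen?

Option 1: 0.9·105 + 0.1·25 = 97
Option 2: 0.9·235 + 0.1·100 = 221.5
Option 3: 0.9·245 + 0.1·(-80) = 212.5
Option 4: 0.9·245 + 0.1·80 = 228.5
Option 5: 0.9·225 + 0.1·90 = 211.5
Option 6: 0.9·225 + 0.1·100 = 212.5
Highest Hurwicz score = 228.5 → Option 4.

Option 4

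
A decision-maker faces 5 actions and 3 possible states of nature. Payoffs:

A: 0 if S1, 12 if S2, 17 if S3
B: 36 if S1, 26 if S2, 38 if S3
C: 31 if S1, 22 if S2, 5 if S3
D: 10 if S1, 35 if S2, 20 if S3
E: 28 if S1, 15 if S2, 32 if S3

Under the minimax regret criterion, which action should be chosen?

B

Column bests: S1=36, S2=35, S3=38.
A regrets: 36, 23, 21 → max 36
B regrets: 0, 9, 0 → max 9
C regrets: 5, 13, 33 → max 33
D regrets: 26, 0, 18 → max 26
E regrets: 8, 20, 6 → max 20
Smallest max regret = 9 → B.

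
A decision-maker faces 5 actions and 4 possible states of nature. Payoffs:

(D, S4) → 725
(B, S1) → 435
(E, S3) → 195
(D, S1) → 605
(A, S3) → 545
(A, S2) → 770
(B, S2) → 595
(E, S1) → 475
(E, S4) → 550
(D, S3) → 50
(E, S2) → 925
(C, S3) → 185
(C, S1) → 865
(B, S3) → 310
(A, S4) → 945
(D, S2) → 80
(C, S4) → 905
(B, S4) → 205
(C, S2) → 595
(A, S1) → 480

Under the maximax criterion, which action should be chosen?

Row maxima: A=945, B=595, C=905, D=725, E=925
Best best-case = 945 → A.

A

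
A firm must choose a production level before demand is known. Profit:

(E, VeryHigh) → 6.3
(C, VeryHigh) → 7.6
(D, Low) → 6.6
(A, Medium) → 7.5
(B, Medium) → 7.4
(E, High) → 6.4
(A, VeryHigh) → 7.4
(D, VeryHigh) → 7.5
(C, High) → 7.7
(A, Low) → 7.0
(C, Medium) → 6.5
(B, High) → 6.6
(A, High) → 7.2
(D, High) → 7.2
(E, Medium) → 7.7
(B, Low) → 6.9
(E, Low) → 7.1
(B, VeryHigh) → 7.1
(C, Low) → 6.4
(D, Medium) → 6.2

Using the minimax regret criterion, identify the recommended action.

Column bests: Low=7.1, Medium=7.7, High=7.7, VeryHigh=7.6.
A regrets: 0.1, 0.2, 0.5, 0.2 → max 0.5
B regrets: 0.2, 0.3, 1.1, 0.5 → max 1.1
C regrets: 0.7, 1.2, 0.0, 0.0 → max 1.2
D regrets: 0.5, 1.5, 0.5, 0.1 → max 1.5
E regrets: 0.0, 0.0, 1.3, 1.3 → max 1.3
Smallest max regret = 0.5 → A.

A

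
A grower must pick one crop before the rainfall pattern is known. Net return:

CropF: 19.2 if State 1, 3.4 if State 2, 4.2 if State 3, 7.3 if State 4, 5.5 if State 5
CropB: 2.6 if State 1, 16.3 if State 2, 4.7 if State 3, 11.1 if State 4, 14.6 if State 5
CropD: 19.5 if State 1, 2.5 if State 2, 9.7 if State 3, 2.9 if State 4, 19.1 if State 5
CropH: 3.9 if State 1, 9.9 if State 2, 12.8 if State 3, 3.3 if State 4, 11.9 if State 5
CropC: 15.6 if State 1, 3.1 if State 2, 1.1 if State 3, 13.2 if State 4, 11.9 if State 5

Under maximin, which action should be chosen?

CropF

Row minima: CropF=3.4, CropB=2.6, CropD=2.5, CropH=3.3, CropC=1.1
Best worst-case = 3.4 → CropF.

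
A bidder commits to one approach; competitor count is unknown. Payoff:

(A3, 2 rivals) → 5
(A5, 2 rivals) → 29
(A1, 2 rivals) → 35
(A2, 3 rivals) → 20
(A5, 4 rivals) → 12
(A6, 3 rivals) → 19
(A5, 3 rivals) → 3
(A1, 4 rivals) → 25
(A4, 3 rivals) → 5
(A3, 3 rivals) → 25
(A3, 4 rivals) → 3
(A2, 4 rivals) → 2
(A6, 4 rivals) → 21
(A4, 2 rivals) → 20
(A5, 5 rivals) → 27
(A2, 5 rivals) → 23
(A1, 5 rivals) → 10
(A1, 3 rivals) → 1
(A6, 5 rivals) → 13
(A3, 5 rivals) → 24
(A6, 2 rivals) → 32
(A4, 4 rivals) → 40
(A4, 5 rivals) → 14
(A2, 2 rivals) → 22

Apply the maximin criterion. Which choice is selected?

A6

Row minima: A1=1, A2=2, A3=3, A4=5, A5=3, A6=13
Best worst-case = 13 → A6.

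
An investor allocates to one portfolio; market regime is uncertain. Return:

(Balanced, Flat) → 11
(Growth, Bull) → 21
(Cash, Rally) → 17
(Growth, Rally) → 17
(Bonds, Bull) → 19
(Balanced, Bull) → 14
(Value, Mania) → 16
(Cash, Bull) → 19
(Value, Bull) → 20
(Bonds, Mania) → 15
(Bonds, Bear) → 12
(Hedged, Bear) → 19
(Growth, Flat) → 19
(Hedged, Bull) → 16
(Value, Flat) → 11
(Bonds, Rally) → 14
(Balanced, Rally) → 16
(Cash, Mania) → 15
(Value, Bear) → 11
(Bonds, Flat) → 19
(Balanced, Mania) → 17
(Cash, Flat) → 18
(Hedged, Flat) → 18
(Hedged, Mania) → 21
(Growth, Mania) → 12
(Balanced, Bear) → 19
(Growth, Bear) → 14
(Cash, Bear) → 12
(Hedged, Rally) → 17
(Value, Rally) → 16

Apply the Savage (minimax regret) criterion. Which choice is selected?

Column bests: Bear=19, Flat=19, Bull=21, Rally=17, Mania=21.
Bonds regrets: 7, 0, 2, 3, 6 → max 7
Cash regrets: 7, 1, 2, 0, 6 → max 7
Value regrets: 8, 8, 1, 1, 5 → max 8
Hedged regrets: 0, 1, 5, 0, 0 → max 5
Balanced regrets: 0, 8, 7, 1, 4 → max 8
Growth regrets: 5, 0, 0, 0, 9 → max 9
Smallest max regret = 5 → Hedged.

Hedged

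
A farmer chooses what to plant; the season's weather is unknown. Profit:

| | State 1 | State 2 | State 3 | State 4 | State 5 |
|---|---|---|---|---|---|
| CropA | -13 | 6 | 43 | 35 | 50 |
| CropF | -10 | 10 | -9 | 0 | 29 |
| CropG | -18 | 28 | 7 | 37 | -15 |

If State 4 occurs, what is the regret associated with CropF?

Best payoff under State 4 is 37.
Regret = 37 − 0 = 37.

37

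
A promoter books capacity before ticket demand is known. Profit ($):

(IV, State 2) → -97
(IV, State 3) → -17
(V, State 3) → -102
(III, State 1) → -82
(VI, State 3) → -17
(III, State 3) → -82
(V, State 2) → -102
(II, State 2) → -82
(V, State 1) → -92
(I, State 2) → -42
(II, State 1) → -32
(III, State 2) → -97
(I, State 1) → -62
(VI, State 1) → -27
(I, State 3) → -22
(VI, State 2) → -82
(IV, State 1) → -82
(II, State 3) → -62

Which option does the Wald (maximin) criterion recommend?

Row minima: I=-62, II=-82, III=-97, IV=-97, V=-102, VI=-82
Best worst-case = -62 → I.

I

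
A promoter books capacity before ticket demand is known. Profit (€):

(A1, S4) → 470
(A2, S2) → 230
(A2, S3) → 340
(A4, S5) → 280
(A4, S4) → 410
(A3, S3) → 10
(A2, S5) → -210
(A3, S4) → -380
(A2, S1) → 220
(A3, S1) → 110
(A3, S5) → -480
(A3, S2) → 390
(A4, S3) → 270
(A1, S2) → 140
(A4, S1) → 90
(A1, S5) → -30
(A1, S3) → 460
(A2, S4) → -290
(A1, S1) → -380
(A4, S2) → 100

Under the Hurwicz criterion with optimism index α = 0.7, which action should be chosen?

A4

A1: 0.7·470 + 0.3·(-380) = 215
A2: 0.7·340 + 0.3·(-290) = 151
A3: 0.7·390 + 0.3·(-480) = 129
A4: 0.7·410 + 0.3·90 = 314
Highest Hurwicz score = 314 → A4.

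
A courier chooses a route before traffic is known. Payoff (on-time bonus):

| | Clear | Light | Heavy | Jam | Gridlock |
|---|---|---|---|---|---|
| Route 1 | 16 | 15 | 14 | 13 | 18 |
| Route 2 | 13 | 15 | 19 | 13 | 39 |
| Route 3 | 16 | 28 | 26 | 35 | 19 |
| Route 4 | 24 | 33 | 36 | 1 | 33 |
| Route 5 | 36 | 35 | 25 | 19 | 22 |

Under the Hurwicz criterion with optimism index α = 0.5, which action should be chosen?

Route 1: 0.5·18 + 0.5·13 = 15.5
Route 2: 0.5·39 + 0.5·13 = 26
Route 3: 0.5·35 + 0.5·16 = 25.5
Route 4: 0.5·36 + 0.5·1 = 18.5
Route 5: 0.5·36 + 0.5·19 = 27.5
Highest Hurwicz score = 27.5 → Route 5.

Route 5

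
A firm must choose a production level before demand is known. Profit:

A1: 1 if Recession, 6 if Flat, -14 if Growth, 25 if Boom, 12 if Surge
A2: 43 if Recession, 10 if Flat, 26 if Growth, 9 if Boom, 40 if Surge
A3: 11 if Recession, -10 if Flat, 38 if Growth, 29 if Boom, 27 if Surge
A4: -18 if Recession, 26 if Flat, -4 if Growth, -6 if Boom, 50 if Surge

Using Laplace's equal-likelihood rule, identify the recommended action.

Row averages: A1=6, A2=25.6, A3=19, A4=9.6
Highest average = 25.6 → A2.

A2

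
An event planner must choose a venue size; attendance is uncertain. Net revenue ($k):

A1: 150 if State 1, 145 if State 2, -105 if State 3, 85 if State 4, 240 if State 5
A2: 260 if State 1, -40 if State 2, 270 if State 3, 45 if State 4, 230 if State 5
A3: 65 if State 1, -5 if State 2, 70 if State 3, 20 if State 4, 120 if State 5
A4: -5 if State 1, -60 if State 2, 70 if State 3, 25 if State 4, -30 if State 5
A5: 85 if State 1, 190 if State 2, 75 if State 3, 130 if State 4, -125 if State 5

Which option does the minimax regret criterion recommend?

Column bests: State 1=260, State 2=190, State 3=270, State 4=130, State 5=240.
A1 regrets: 110, 45, 375, 45, 0 → max 375
A2 regrets: 0, 230, 0, 85, 10 → max 230
A3 regrets: 195, 195, 200, 110, 120 → max 200
A4 regrets: 265, 250, 200, 105, 270 → max 270
A5 regrets: 175, 0, 195, 0, 365 → max 365
Smallest max regret = 200 → A3.

A3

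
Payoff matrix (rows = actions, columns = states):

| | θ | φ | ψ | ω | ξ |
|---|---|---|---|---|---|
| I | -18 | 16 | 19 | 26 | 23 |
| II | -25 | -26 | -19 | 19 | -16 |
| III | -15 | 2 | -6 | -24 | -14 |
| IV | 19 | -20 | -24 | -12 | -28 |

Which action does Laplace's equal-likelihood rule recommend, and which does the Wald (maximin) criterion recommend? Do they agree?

laplace → I; maximin → I (agree)

Row averages: I=13.2, II=-13.4, III=-11.4, IV=-13
Highest average = 13.2 → I.
Row minima: I=-18, II=-26, III=-24, IV=-28
Best worst-case = -18 → I.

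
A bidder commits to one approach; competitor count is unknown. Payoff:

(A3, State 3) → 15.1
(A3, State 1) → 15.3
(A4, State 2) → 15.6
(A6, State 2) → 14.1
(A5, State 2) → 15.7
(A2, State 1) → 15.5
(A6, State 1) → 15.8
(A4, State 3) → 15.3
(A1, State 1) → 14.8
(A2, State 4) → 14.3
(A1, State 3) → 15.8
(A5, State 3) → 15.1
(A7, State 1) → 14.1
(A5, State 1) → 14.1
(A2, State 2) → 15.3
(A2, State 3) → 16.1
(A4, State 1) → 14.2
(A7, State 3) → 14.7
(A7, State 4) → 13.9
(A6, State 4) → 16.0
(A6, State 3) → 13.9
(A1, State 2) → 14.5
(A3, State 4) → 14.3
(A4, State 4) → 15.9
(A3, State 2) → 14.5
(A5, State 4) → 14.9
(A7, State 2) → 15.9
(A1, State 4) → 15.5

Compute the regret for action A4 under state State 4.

0.1

Best payoff under State 4 is 16.0.
Regret = 16.0 − 15.9 = 0.1.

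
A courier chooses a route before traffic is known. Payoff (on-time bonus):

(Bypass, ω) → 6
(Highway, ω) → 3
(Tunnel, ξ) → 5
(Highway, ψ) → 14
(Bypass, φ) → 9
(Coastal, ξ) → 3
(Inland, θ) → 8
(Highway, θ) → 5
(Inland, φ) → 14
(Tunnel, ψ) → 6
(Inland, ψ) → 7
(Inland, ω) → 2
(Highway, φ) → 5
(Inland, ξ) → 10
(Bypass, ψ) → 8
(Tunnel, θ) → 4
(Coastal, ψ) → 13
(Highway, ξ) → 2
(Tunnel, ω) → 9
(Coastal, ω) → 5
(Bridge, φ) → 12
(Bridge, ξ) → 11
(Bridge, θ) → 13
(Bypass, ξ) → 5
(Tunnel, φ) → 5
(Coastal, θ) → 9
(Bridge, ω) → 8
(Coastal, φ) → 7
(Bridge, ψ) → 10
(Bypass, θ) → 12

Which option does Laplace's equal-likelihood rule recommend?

Row averages: Tunnel=5.8, Bypass=8, Bridge=10.8, Inland=8.2, Highway=5.8, Coastal=7.4
Highest average = 10.8 → Bridge.

Bridge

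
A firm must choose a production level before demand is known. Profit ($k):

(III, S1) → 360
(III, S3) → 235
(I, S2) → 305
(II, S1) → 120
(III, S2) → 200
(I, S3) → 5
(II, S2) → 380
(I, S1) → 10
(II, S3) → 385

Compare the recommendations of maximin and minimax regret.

maximin → III; minimax regret → III (agree)

Row minima: I=5, II=120, III=200
Best worst-case = 200 → III.
Column bests: S1=360, S2=380, S3=385.
I regrets: 350, 75, 380 → max 380
II regrets: 240, 0, 0 → max 240
III regrets: 0, 180, 150 → max 180
Smallest max regret = 180 → III.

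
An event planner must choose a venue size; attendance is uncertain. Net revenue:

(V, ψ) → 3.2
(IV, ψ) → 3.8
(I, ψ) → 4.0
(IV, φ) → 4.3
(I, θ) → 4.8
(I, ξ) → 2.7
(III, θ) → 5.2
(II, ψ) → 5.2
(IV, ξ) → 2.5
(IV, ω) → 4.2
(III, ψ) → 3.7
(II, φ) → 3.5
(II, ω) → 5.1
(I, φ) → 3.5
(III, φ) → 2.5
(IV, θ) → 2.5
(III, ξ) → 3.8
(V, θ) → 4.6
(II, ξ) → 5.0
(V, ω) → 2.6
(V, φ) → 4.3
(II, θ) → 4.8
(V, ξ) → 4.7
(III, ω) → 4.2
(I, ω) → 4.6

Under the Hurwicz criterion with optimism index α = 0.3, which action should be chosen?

II

I: 0.3·4.8 + 0.7·2.7 = 3.33
II: 0.3·5.2 + 0.7·3.5 = 4.01
III: 0.3·5.2 + 0.7·2.5 = 3.31
IV: 0.3·4.3 + 0.7·2.5 = 3.04
V: 0.3·4.7 + 0.7·2.6 = 3.23
Highest Hurwicz score = 4.01 → II.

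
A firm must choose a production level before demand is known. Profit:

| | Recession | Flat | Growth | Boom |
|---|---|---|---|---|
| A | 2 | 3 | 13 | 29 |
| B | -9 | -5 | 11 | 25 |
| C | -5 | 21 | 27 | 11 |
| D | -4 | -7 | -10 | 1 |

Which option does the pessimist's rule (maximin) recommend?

A

Row minima: A=2, B=-9, C=-5, D=-10
Best worst-case = 2 → A.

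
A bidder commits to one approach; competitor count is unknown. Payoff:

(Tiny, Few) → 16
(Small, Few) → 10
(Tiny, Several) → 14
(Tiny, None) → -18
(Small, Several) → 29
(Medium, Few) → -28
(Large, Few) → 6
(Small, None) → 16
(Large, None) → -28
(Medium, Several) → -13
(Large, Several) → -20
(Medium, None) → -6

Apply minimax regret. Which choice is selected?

Small

Column bests: None=16, Few=16, Several=29.
Tiny regrets: 34, 0, 15 → max 34
Small regrets: 0, 6, 0 → max 6
Medium regrets: 22, 44, 42 → max 44
Large regrets: 44, 10, 49 → max 49
Smallest max regret = 6 → Small.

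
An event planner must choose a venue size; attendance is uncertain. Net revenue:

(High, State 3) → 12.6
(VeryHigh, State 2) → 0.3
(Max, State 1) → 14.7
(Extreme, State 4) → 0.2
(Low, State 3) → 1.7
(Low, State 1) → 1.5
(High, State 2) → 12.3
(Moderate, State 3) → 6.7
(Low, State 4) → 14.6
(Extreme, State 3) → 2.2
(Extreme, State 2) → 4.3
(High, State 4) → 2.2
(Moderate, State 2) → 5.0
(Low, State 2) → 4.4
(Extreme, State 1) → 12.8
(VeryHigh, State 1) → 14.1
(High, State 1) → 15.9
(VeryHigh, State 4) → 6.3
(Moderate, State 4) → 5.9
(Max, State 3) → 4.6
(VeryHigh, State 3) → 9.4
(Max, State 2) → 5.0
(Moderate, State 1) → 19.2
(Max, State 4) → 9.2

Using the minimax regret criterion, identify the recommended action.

Column bests: State 1=19.2, State 2=12.3, State 3=12.6, State 4=14.6.
Low regrets: 17.7, 7.9, 10.9, 0.0 → max 17.7
Moderate regrets: 0.0, 7.3, 5.9, 8.7 → max 8.7
High regrets: 3.3, 0.0, 0.0, 12.4 → max 12.4
VeryHigh regrets: 5.1, 12.0, 3.2, 8.3 → max 12.0
Extreme regrets: 6.4, 8.0, 10.4, 14.4 → max 14.4
Max regrets: 4.5, 7.3, 8.0, 5.4 → max 8.0
Smallest max regret = 8.0 → Max.

Max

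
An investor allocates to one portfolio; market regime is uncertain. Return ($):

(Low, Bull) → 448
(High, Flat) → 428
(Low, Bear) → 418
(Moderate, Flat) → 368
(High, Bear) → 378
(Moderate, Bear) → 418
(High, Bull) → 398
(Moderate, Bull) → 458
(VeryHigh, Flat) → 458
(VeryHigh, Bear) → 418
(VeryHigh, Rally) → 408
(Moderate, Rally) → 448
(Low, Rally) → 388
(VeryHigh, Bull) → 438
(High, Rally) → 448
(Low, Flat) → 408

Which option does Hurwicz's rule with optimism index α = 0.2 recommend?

Low: 0.2·448 + 0.8·388 = 400
Moderate: 0.2·458 + 0.8·368 = 386
High: 0.2·448 + 0.8·378 = 392
VeryHigh: 0.2·458 + 0.8·408 = 418
Highest Hurwicz score = 418 → VeryHigh.

VeryHigh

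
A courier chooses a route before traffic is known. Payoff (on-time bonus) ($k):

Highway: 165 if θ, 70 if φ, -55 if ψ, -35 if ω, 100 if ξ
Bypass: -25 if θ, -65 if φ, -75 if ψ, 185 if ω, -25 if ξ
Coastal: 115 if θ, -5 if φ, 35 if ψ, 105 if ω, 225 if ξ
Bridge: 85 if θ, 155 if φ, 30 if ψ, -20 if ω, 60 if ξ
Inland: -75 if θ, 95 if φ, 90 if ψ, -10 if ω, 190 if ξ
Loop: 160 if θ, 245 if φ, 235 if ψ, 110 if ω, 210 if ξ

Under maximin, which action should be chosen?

Row minima: Highway=-55, Bypass=-75, Coastal=-5, Bridge=-20, Inland=-75, Loop=110
Best worst-case = 110 → Loop.

Loop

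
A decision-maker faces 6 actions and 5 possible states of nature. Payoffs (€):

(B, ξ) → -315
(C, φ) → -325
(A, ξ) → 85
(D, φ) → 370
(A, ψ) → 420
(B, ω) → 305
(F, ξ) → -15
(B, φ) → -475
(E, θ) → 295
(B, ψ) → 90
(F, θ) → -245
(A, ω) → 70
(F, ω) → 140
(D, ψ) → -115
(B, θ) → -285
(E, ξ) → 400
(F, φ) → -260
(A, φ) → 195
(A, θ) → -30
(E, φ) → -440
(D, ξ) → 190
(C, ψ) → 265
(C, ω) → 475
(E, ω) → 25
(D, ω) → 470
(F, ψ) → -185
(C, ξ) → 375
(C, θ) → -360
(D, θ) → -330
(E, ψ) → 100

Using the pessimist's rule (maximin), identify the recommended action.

Row minima: A=-30, B=-475, C=-360, D=-330, E=-440, F=-260
Best worst-case = -30 → A.

A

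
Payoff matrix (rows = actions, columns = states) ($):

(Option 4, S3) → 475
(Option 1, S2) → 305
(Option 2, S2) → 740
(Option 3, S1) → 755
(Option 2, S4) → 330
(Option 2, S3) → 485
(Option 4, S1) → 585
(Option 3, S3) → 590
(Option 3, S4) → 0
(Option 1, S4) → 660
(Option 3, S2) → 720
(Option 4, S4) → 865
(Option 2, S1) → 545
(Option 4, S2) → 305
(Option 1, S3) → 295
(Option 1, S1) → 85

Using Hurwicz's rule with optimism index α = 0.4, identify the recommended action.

Option 1: 0.4·660 + 0.6·85 = 315
Option 2: 0.4·740 + 0.6·330 = 494
Option 3: 0.4·755 + 0.6·0 = 302
Option 4: 0.4·865 + 0.6·305 = 529
Highest Hurwicz score = 529 → Option 4.

Option 4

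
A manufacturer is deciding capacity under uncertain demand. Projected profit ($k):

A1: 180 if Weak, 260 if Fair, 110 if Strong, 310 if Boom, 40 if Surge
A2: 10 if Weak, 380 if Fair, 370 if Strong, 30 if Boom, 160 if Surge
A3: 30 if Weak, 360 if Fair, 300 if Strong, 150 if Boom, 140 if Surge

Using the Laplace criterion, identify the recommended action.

Row averages: A1=180, A2=190, A3=196
Highest average = 196 → A3.

A3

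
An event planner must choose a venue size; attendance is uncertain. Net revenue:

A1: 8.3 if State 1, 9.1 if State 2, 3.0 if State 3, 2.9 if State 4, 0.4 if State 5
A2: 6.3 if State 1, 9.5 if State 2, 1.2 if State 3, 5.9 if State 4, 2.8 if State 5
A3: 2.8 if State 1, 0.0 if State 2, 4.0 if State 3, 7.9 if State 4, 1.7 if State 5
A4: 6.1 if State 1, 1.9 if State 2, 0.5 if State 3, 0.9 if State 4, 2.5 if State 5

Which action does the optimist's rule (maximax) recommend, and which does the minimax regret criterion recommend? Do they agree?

Row maxima: A1=9.1, A2=9.5, A3=7.9, A4=6.1
Best best-case = 9.5 → A2.
Column bests: State 1=8.3, State 2=9.5, State 3=4.0, State 4=7.9, State 5=2.8.
A1 regrets: 0.0, 0.4, 1.0, 5.0, 2.4 → max 5.0
A2 regrets: 2.0, 0.0, 2.8, 2.0, 0.0 → max 2.8
A3 regrets: 5.5, 9.5, 0.0, 0.0, 1.1 → max 9.5
A4 regrets: 2.2, 7.6, 3.5, 7.0, 0.3 → max 7.6
Smallest max regret = 2.8 → A2.

maximax → A2; minimax regret → A2 (agree)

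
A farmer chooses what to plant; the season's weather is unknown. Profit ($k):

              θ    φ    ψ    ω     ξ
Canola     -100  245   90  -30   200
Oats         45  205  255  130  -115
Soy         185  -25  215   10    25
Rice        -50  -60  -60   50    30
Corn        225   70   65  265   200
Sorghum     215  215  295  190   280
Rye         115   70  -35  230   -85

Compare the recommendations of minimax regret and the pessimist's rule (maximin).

Column bests: θ=225, φ=245, ψ=295, ω=265, ξ=280.
Canola regrets: 325, 0, 205, 295, 80 → max 325
Oats regrets: 180, 40, 40, 135, 395 → max 395
Soy regrets: 40, 270, 80, 255, 255 → max 270
Rice regrets: 275, 305, 355, 215, 250 → max 355
Corn regrets: 0, 175, 230, 0, 80 → max 230
Sorghum regrets: 10, 30, 0, 75, 0 → max 75
Rye regrets: 110, 175, 330, 35, 365 → max 365
Smallest max regret = 75 → Sorghum.
Row minima: Canola=-100, Oats=-115, Soy=-25, Rice=-60, Corn=65, Sorghum=190, Rye=-85
Best worst-case = 190 → Sorghum.

minimax regret → Sorghum; maximin → Sorghum (agree)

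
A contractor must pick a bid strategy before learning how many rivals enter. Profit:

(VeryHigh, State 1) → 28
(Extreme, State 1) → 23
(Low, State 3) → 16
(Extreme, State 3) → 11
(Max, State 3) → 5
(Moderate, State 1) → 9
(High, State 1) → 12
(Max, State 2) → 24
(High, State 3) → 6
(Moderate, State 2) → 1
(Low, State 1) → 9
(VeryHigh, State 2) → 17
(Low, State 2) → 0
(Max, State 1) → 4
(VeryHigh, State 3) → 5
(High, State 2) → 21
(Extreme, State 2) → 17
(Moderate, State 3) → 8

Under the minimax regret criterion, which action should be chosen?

Column bests: State 1=28, State 2=24, State 3=16.
Low regrets: 19, 24, 0 → max 24
Moderate regrets: 19, 23, 8 → max 23
High regrets: 16, 3, 10 → max 16
VeryHigh regrets: 0, 7, 11 → max 11
Extreme regrets: 5, 7, 5 → max 7
Max regrets: 24, 0, 11 → max 24
Smallest max regret = 7 → Extreme.

Extreme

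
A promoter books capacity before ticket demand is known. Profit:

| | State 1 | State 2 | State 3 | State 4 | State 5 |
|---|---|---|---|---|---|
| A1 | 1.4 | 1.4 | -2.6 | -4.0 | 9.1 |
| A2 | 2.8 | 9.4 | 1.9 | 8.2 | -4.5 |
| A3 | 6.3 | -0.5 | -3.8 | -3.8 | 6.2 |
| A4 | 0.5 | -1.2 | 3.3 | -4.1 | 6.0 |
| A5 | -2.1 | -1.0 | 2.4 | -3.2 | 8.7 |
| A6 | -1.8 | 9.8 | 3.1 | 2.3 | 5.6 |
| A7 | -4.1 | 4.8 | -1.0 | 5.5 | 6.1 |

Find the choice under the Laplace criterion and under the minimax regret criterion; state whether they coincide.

Row averages: A1=1.06, A2=3.56, A3=0.88, A4=0.9, A5=0.96, A6=3.8, A7=2.26
Highest average = 3.8 → A6.
Column bests: State 1=6.3, State 2=9.8, State 3=3.3, State 4=8.2, State 5=9.1.
A1 regrets: 4.9, 8.4, 5.9, 12.2, 0.0 → max 12.2
A2 regrets: 3.5, 0.4, 1.4, 0.0, 13.6 → max 13.6
A3 regrets: 0.0, 10.3, 7.1, 12.0, 2.9 → max 12.0
A4 regrets: 5.8, 11.0, 0.0, 12.3, 3.1 → max 12.3
A5 regrets: 8.4, 10.8, 0.9, 11.4, 0.4 → max 11.4
A6 regrets: 8.1, 0.0, 0.2, 5.9, 3.5 → max 8.1
A7 regrets: 10.4, 5.0, 4.3, 2.7, 3.0 → max 10.4
Smallest max regret = 8.1 → A6.

laplace → A6; minimax regret → A6 (agree)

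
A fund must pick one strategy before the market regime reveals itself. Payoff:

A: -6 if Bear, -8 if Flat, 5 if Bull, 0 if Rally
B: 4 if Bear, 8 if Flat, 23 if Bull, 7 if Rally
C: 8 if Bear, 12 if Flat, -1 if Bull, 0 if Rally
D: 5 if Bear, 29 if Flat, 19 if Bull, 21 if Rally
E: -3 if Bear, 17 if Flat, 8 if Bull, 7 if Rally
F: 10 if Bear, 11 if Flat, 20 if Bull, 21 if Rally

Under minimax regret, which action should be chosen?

Column bests: Bear=10, Flat=29, Bull=23, Rally=21.
A regrets: 16, 37, 18, 21 → max 37
B regrets: 6, 21, 0, 14 → max 21
C regrets: 2, 17, 24, 21 → max 24
D regrets: 5, 0, 4, 0 → max 5
E regrets: 13, 12, 15, 14 → max 15
F regrets: 0, 18, 3, 0 → max 18
Smallest max regret = 5 → D.

D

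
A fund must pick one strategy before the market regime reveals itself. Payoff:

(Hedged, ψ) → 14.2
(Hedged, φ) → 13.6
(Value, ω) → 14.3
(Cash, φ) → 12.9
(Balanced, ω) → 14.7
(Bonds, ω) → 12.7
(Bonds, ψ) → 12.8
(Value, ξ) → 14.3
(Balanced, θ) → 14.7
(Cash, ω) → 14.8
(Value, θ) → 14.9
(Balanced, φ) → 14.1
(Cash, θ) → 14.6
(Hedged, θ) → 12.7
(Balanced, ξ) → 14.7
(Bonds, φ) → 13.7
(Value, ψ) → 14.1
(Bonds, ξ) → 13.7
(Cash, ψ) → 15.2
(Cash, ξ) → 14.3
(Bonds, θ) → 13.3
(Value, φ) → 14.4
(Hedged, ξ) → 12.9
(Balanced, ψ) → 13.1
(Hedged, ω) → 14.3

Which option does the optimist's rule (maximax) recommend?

Row maxima: Value=14.9, Balanced=14.7, Hedged=14.3, Cash=15.2, Bonds=13.7
Best best-case = 15.2 → Cash.

Cash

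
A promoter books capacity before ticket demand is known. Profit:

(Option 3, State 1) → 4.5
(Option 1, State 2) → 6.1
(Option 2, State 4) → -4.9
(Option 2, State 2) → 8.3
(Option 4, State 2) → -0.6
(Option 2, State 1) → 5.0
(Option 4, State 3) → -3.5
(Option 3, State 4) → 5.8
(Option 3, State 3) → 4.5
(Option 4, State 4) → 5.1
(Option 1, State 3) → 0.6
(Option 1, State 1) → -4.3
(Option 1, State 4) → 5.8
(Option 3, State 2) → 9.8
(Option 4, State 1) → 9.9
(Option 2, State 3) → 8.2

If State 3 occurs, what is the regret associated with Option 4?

11.7

Best payoff under State 3 is 8.2.
Regret = 8.2 − (-3.5) = 11.7.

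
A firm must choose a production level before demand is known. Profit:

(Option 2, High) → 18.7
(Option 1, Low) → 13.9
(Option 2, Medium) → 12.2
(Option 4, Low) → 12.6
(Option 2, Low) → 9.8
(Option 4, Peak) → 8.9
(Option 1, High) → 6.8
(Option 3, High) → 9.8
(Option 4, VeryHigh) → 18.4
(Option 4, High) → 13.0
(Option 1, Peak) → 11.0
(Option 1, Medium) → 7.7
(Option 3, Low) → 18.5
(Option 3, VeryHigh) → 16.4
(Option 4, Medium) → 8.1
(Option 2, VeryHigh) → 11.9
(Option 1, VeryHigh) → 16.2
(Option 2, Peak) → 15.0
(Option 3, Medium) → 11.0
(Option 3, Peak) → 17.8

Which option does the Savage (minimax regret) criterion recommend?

Column bests: Low=18.5, Medium=12.2, High=18.7, VeryHigh=18.4, Peak=17.8.
Option 1 regrets: 4.6, 4.5, 11.9, 2.2, 6.8 → max 11.9
Option 2 regrets: 8.7, 0.0, 0.0, 6.5, 2.8 → max 8.7
Option 3 regrets: 0.0, 1.2, 8.9, 2.0, 0.0 → max 8.9
Option 4 regrets: 5.9, 4.1, 5.7, 0.0, 8.9 → max 8.9
Smallest max regret = 8.7 → Option 2.

Option 2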